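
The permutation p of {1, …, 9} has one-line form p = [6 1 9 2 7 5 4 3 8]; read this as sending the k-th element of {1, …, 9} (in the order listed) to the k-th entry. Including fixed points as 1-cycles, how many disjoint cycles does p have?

The cycle decomposition is (1, 6, 5, 7, 4, 2)(3, 9, 8), which has 2 cycles (counting 1-cycles).

2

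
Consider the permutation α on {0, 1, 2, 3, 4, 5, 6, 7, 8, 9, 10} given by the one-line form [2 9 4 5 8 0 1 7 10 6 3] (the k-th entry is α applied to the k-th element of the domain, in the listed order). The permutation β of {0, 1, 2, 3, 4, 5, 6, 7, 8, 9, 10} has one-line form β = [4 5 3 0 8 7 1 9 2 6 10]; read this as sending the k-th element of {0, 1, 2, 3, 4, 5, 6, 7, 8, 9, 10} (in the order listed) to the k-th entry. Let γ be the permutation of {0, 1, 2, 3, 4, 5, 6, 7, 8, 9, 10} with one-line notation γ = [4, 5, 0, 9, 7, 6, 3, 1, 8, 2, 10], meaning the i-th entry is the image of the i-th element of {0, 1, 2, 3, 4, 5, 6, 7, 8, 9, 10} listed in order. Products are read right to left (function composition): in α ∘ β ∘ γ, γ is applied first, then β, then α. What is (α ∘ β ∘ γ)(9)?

5

(α ∘ β ∘ γ)(9) = α(β(γ(9))). γ(9) = 2, then β(2) = 3, then α(3) = 5, so the result is 5.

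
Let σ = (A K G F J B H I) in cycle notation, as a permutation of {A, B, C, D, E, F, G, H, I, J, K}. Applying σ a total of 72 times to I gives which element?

I

I lies in the 8-cycle (A K G F J B H I).
On an 8-cycle, σ^8 is the identity, so σ^72 = σ^0 there (72 ≡ 0 mod 8).
So σ^72(I) = I.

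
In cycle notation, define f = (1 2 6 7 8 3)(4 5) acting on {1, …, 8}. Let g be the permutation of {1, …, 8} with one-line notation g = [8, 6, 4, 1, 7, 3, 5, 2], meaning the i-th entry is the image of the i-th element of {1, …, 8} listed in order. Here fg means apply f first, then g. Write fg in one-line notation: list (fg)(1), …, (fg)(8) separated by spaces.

For each element, apply f then g: 1 → 2 → 6; 2 → 6 → 3; 3 → 1 → 8; 4 → 5 → 7; 5 → 4 → 1; 6 → 7 → 5; 7 → 8 → 2; 8 → 3 → 4.
Collecting the images, fg = [6 3 8 7 1 5 2 4].

6 3 8 7 1 5 2 4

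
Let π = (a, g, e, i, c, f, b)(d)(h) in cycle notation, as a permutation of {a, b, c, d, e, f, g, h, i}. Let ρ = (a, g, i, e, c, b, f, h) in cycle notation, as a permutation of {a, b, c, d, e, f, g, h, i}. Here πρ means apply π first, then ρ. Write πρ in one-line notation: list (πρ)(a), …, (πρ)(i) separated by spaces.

i g h d e f c a b

(πρ)(x) = ρ(π(x)). Computing each image: ρ(π(a)) = ρ(g) = i, ρ(π(b)) = ρ(a) = g, ρ(π(c)) = ρ(f) = h, ρ(π(d)) = ρ(d) = d, ρ(π(e)) = ρ(i) = e, ρ(π(f)) = ρ(b) = f, ρ(π(g)) = ρ(e) = c, ρ(π(h)) = ρ(h) = a, ρ(π(i)) = ρ(c) = b.
Hence πρ = [i g h d e f c a b].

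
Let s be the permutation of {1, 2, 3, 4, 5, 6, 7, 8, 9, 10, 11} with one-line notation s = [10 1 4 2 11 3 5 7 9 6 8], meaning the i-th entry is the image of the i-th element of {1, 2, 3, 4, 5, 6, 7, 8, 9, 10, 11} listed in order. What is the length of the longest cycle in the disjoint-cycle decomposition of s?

Decomposing into disjoint cycles gives (1 10 6 3 4 2)(5 11 8 7); the longest has length 6.

6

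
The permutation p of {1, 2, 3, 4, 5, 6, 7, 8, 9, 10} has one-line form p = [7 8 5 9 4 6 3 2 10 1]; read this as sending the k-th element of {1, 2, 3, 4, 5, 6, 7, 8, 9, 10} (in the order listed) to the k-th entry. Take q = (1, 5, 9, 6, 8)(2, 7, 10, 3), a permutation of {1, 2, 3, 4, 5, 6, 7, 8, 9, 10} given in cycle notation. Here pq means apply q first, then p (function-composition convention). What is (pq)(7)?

(pq)(7) = p(q(7)). q(7) = 10, then p(10) = 1. So (pq)(7) = 1.

1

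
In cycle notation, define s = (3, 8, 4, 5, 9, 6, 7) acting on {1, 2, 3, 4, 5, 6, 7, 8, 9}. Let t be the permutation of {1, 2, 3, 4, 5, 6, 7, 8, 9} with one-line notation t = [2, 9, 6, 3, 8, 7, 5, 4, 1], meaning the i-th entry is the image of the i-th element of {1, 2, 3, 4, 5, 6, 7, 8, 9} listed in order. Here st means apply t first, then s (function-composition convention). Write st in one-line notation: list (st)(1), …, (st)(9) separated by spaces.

(st)(x) = s(t(x)). Computing each image: s(t(1)) = s(2) = 2, s(t(2)) = s(9) = 6, s(t(3)) = s(6) = 7, s(t(4)) = s(3) = 8, s(t(5)) = s(8) = 4, s(t(6)) = s(7) = 3, s(t(7)) = s(5) = 9, s(t(8)) = s(4) = 5, s(t(9)) = s(1) = 1.
Hence st = [2 6 7 8 4 3 9 5 1].

2 6 7 8 4 3 9 5 1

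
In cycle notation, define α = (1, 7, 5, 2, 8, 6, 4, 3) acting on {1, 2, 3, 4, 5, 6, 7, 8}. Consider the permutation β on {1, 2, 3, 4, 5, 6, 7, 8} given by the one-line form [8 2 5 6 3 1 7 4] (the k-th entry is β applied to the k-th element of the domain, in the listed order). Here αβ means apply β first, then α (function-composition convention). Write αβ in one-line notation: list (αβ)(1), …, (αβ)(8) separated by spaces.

6 8 2 4 1 7 5 3

For each element, apply β then α: 1 → 8 → 6; 2 → 2 → 8; 3 → 5 → 2; 4 → 6 → 4; 5 → 3 → 1; 6 → 1 → 7; 7 → 7 → 5; 8 → 4 → 3.
So αβ in one-line form is 6 8 2 4 1 7 5 3.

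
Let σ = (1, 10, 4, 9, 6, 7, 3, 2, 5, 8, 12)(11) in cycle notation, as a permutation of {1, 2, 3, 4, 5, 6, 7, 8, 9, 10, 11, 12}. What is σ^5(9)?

9 lies in the 11-cycle (1, 10, 4, 9, 6, 7, 3, 2, 5, 8, 12).
Stepping 5 places around the cycle: 9 → 6 → 7 → 3 → 2 → 5.

5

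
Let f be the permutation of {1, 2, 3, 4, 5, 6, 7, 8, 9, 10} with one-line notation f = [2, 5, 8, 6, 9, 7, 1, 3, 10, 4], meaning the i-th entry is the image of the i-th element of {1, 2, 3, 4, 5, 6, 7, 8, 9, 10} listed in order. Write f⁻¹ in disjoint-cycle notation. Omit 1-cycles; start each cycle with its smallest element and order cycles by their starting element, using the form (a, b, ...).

First write f in disjoint cycles: (1, 2, 5, 9, 10, 4, 6, 7)(3, 8).
Reversing each cycle (and rotating so the smallest element leads) gives f⁻¹ = (1, 7, 6, 4, 10, 9, 5, 2)(3, 8).

(1, 7, 6, 4, 10, 9, 5, 2)(3, 8)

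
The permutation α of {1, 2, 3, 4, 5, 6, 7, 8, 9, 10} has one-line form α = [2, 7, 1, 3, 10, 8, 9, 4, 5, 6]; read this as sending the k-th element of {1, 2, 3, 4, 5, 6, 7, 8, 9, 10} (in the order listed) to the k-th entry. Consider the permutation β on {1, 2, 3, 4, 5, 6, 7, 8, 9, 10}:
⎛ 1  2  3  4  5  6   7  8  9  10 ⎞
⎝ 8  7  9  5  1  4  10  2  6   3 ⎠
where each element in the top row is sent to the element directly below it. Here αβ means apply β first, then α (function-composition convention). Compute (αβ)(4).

10

First apply β: β(4) = 5, then α(5) = 10. Thus (αβ)(4) = 10.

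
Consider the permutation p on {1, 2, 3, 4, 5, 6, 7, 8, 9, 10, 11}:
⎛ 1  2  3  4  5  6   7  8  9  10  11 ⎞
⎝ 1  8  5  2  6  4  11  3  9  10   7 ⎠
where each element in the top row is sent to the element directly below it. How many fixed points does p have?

3

The fixed points (elements with p(x) = x) are {1, 9, 10}, so there are 3.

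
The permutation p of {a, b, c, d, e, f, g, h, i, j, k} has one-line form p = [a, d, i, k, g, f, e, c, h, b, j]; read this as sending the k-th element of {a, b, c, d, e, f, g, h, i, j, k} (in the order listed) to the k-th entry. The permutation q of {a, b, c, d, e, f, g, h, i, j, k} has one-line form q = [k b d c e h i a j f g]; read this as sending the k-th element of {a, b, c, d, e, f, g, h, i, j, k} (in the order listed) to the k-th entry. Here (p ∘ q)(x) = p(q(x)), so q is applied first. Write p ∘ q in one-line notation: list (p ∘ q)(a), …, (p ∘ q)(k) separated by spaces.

Chase each element through q then p: a → k → j; b → b → d; c → d → k; d → c → i; e → e → g; f → h → c; g → i → h; h → a → a; i → j → b; j → f → f; k → g → e.
Collecting the images, p ∘ q = [j d k i g c h a b f e].

j d k i g c h a b f e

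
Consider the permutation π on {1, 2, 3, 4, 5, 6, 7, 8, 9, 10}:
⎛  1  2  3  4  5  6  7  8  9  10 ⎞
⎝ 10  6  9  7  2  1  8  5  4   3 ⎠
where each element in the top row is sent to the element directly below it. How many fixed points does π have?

No element satisfies π(x) = x, so there are 0 fixed points.

0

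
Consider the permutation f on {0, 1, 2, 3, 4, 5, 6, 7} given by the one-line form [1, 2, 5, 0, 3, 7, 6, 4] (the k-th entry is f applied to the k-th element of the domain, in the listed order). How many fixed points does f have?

1

The fixed points (elements with f(x) = x) are {6}, so there is 1.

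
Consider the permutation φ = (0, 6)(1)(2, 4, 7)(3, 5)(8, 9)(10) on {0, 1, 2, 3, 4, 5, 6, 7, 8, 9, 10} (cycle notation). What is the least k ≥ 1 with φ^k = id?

The disjoint cycles have lengths 3, 2, 2, 2, 1, 1.
The order is lcm(3, 2, 2, 2) = 6.

6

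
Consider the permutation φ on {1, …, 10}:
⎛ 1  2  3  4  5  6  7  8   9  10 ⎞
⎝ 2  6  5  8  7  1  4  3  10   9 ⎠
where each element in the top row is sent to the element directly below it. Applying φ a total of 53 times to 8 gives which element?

Tracing 8 → 3 → … returns to 8 after 5 steps, so 8 lies in a 5-cycle (3, 5, 7, 4, 8).
On a 5-cycle, φ^5 is the identity, so φ^53 = φ^3 there (53 ≡ 3 mod 5).
Advancing 3 steps from 8: 8 → 3 → 5 → 7.

7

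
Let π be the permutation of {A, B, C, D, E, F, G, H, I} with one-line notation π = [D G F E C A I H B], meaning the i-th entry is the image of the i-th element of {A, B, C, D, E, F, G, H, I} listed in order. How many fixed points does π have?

The fixed points (elements with π(x) = x) are {H}, so there is 1.

1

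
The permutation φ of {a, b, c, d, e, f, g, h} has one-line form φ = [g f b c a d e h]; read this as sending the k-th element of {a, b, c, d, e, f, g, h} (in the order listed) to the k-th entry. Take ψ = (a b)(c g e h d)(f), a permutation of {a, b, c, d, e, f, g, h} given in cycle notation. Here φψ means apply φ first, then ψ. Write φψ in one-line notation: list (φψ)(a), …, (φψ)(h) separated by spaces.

(φψ)(x) = ψ(φ(x)). Computing each image: ψ(φ(a)) = ψ(g) = e, ψ(φ(b)) = ψ(f) = f, ψ(φ(c)) = ψ(b) = a, ψ(φ(d)) = ψ(c) = g, ψ(φ(e)) = ψ(a) = b, ψ(φ(f)) = ψ(d) = c, ψ(φ(g)) = ψ(e) = h, ψ(φ(h)) = ψ(h) = d.
Hence φψ = [e f a g b c h d].

e f a g b c h d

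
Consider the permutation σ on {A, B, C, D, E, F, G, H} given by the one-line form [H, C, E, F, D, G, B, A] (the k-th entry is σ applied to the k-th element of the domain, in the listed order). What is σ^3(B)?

Tracing B → C → … returns to B after 6 steps, so B lies in a 6-cycle (B, C, E, D, F, G).
Stepping 3 places around the cycle: B → C → E → D.

D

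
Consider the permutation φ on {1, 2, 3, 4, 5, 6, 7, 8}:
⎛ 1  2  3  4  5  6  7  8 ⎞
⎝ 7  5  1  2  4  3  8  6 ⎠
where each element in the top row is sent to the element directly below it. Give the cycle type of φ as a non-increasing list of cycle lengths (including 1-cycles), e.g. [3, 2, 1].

The disjoint cycles are (1, 7, 8, 6, 3)(2, 5, 4), with lengths 5, 3 in non-increasing order.

[5, 3]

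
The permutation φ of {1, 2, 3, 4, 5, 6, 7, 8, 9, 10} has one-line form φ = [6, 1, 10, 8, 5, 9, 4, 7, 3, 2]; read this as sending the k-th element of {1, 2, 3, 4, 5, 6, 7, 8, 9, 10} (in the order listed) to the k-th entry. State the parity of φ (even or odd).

odd

In disjoint-cycle form the cycle lengths are 6, 3, 1.
A cycle is odd iff its length is even; φ has 1 even-length cycle, so sgn(φ) = (−1)^1 and φ is odd.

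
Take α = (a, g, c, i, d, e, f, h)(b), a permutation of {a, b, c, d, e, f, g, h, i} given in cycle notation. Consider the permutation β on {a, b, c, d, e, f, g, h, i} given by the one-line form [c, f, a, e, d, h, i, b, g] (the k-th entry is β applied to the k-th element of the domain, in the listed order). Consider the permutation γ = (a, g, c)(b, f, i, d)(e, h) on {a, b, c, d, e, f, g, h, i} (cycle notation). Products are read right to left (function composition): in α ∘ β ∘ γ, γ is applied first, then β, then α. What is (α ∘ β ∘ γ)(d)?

h

Chase d: γ(d) = b; β(b) = f; α(f) = h. Hence (α ∘ β ∘ γ)(d) = h.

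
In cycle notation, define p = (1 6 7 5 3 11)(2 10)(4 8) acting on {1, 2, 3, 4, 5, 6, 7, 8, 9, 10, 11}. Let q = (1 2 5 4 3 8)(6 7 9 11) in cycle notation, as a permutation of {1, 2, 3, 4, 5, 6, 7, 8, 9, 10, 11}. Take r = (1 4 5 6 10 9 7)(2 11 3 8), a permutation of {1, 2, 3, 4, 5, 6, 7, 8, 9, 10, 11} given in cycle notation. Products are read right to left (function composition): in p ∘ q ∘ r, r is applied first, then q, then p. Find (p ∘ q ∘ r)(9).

Apply the permutations in order: r(9) = 7, then q(7) = 9, then p(9) = 9. So (p ∘ q ∘ r)(9) = 9.

9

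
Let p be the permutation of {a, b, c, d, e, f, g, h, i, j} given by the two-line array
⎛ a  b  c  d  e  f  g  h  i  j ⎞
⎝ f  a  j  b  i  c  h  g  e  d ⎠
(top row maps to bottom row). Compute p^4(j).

Tracing j → d → … returns to j after 6 steps, so j lies in a 6-cycle (a, f, c, j, d, b).
Stepping 4 places around the cycle: j → d → b → a → f.

f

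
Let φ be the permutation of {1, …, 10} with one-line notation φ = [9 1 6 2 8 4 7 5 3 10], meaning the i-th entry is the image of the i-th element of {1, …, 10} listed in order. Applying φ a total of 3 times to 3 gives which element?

2

Tracing 3 → 6 → … returns to 3 after 6 steps, so 3 lies in a 6-cycle (1 9 3 6 4 2).
Stepping 3 places around the cycle: 3 → 6 → 4 → 2.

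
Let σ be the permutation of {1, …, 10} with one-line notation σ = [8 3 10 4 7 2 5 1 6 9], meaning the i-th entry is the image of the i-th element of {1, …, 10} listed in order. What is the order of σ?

Decomposing into disjoint cycles gives cycle lengths 5, 2, 2, 1.
The order is lcm(5, 2, 2) = 10.

10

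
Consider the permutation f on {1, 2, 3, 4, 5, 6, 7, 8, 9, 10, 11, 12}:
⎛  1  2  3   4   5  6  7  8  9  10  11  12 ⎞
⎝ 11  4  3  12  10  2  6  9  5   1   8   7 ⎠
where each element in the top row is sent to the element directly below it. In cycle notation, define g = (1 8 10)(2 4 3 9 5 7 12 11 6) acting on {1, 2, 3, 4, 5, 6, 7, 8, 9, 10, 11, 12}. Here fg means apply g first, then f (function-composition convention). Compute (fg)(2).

12

g(2) = 4, then f(4) = 12; composing gives (fg)(2) = 12.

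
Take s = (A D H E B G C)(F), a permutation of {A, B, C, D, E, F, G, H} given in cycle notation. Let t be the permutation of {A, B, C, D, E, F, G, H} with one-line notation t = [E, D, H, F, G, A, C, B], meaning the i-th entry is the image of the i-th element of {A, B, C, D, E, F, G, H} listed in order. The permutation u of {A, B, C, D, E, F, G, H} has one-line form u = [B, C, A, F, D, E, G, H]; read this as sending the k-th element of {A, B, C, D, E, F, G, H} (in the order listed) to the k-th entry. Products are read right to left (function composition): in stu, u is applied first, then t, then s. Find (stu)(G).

A

(stu)(G) = s(t(u(G))). u(G) = G, then t(G) = C, then s(C) = A, so the result is A.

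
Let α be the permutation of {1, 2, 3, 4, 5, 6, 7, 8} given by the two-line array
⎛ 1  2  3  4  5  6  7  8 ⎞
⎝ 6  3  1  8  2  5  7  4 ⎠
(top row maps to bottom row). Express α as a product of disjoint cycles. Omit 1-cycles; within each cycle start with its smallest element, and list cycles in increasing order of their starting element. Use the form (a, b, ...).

(1, 6, 5, 2, 3)(4, 8)

Start at 1 and follow images: 1 → 6 → 5 → 2 → 3 → 1, giving the cycle (1, 6, 5, 2, 3).
Continuing from each remaining unvisited element yields (1, 6, 5, 2, 3)(4, 8).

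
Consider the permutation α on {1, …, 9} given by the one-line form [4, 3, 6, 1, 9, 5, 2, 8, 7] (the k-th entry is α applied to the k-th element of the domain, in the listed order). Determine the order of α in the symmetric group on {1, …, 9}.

6

Decomposing into disjoint cycles gives cycle lengths 6, 2, 1.
The order is lcm(6, 2) = 6.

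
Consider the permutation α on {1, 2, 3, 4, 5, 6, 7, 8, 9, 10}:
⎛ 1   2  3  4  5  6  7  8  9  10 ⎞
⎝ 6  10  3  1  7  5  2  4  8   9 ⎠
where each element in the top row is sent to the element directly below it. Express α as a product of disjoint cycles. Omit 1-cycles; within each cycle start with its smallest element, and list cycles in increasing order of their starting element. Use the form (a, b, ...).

Start at 1 and follow images: 1 → 6 → 5 → 7 → 2 → 10 → 9 → 8 → 4 → 1, giving the cycle (1, 6, 5, 7, 2, 10, 9, 8, 4).
Continuing from each remaining unvisited element yields (1, 6, 5, 7, 2, 10, 9, 8, 4).

(1, 6, 5, 7, 2, 10, 9, 8, 4)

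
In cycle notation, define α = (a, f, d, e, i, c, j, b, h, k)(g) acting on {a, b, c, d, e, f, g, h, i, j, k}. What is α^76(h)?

i

h lies in the 10-cycle (a, f, d, e, i, c, j, b, h, k).
Since the cycle has length 10, α^76 acts on it the same as α^6 (76 mod 10 = 6).
Advancing 6 steps from h: h → k → a → f → d → e → i.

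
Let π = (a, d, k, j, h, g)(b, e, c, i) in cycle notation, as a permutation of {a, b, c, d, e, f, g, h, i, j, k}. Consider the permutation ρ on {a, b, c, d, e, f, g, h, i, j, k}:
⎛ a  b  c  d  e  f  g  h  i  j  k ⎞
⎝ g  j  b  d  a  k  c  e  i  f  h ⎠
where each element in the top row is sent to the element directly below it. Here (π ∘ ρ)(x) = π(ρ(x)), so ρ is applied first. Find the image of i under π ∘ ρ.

First apply ρ: ρ(i) = i, then π(i) = b. Thus (π ∘ ρ)(i) = b.

b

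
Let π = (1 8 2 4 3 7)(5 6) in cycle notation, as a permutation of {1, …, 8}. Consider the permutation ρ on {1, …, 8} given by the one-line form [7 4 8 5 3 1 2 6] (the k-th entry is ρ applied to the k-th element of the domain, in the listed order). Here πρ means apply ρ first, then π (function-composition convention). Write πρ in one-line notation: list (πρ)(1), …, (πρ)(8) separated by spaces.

(πρ)(x) = π(ρ(x)). Computing each image: π(ρ(1)) = π(7) = 1, π(ρ(2)) = π(4) = 3, π(ρ(3)) = π(8) = 2, π(ρ(4)) = π(5) = 6, π(ρ(5)) = π(3) = 7, π(ρ(6)) = π(1) = 8, π(ρ(7)) = π(2) = 4, π(ρ(8)) = π(6) = 5.
Hence πρ = [1 3 2 6 7 8 4 5].

1 3 2 6 7 8 4 5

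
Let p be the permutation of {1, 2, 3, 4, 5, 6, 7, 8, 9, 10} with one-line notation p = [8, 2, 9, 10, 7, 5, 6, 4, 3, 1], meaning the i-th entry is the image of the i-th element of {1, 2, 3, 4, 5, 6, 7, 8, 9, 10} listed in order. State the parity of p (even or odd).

In disjoint-cycle form the cycle lengths are 4, 3, 2, 1.
A cycle is odd iff its length is even; p has 2 even-length cycles, so sgn(p) = (−1)^2 and p is even.

even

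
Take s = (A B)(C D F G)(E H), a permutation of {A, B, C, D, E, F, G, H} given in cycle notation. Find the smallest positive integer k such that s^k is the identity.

The cycle type of s is (4, 2, 2).
The order of s is the least common multiple of its cycle lengths: lcm(4, 2, 2) = 4.

4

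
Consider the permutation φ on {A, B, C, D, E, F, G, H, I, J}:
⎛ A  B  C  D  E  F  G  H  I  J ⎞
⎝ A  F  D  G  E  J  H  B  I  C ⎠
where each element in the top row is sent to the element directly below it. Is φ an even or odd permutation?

In disjoint-cycle form the cycle lengths are 7, 1, 1, 1.
A cycle is odd iff its length is even; φ has 0 even-length cycles, so sgn(φ) = (−1)^0 and φ is even.

even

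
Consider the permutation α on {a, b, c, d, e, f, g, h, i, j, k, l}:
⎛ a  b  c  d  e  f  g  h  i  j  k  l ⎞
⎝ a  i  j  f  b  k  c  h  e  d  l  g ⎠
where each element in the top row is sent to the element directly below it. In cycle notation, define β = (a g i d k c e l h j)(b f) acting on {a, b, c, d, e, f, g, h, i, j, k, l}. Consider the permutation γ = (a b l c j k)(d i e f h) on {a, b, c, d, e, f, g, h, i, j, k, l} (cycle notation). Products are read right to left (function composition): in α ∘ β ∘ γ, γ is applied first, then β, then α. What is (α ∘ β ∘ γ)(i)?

Chase i: γ(i) = e; β(e) = l; α(l) = g. Hence (α ∘ β ∘ γ)(i) = g.

g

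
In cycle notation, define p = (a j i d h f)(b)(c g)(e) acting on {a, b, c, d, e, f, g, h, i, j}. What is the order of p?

6

The cycle type of p is (6, 2, 1, 1).
The order is lcm(6, 2) = 6.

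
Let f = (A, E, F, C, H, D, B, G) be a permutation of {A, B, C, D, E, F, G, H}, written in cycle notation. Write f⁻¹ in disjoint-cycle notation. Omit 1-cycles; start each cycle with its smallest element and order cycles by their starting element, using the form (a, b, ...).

(A, G, B, D, H, C, F, E)

Inverting a permutation written in cycle notation just reverses the order within every cycle.
After reversing and putting each cycle's least element first, f⁻¹ = (A, G, B, D, H, C, F, E).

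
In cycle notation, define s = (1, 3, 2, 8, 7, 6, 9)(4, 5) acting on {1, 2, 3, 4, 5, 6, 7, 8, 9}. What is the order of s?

The disjoint cycles have lengths 7, 2.
The order is lcm(7, 2) = 14.

14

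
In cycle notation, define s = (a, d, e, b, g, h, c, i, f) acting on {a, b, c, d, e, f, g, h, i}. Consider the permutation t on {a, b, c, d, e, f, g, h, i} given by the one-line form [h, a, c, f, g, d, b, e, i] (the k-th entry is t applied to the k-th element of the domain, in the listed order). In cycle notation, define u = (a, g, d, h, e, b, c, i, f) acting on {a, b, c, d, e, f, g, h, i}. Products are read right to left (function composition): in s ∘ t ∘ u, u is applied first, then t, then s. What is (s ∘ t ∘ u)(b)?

i

Apply the permutations in order: u(b) = c, then t(c) = c, then s(c) = i. So (s ∘ t ∘ u)(b) = i.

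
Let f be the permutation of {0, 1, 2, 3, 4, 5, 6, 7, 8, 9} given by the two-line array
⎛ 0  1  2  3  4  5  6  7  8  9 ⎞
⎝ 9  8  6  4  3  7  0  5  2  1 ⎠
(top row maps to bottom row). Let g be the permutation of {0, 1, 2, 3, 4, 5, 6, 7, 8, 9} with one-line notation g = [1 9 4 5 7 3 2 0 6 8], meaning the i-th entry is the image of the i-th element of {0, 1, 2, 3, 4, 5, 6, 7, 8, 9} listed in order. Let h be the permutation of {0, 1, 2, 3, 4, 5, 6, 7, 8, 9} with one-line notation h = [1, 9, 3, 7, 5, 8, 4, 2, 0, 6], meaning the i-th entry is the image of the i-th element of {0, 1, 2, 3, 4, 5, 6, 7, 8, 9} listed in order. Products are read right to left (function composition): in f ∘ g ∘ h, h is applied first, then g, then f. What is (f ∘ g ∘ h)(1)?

2

Apply the permutations in order: h(1) = 9, then g(9) = 8, then f(8) = 2. So (f ∘ g ∘ h)(1) = 2.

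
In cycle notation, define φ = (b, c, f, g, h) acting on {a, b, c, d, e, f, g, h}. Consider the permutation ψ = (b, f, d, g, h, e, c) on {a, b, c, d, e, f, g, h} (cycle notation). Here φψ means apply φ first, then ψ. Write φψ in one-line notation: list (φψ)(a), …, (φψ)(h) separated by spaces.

a b d g c h e f

(φψ)(x) = ψ(φ(x)). Computing each image: ψ(φ(a)) = ψ(a) = a, ψ(φ(b)) = ψ(c) = b, ψ(φ(c)) = ψ(f) = d, ψ(φ(d)) = ψ(d) = g, ψ(φ(e)) = ψ(e) = c, ψ(φ(f)) = ψ(g) = h, ψ(φ(g)) = ψ(h) = e, ψ(φ(h)) = ψ(b) = f.
Hence φψ = [a b d g c h e f].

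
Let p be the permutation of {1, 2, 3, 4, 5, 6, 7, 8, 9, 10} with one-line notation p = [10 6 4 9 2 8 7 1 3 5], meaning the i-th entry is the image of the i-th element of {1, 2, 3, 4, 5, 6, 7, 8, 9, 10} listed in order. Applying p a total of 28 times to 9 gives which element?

Tracing 9 → 3 → … returns to 9 after 3 steps, so 9 lies in a 3-cycle (3 4 9).
Since the cycle has length 3, p^28 acts on it the same as p^1 (28 mod 3 = 1).
Advancing 1 step from 9: 9 → 3.

3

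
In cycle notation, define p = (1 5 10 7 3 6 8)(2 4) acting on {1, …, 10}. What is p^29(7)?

3

7 lies in the 7-cycle (1 5 10 7 3 6 8).
Powers repeat with period 7 on this cycle, and 29 mod 7 = 1, so p^29(7) = p^1(7).
Stepping 1 place around the cycle: 7 → 3.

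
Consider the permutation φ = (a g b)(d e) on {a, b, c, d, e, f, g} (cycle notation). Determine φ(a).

In the cycle (a g b), a is followed by g, so φ(a) = g.

g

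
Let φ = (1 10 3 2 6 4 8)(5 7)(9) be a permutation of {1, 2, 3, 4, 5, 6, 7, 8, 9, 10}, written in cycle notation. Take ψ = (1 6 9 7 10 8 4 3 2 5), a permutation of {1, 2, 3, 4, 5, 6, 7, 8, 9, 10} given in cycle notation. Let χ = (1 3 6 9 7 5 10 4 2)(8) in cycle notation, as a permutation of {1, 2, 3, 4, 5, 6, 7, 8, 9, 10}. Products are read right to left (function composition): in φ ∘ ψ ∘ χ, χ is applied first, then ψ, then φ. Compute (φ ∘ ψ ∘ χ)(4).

Chase 4: χ(4) = 2; ψ(2) = 5; φ(5) = 7. Hence (φ ∘ ψ ∘ χ)(4) = 7.

7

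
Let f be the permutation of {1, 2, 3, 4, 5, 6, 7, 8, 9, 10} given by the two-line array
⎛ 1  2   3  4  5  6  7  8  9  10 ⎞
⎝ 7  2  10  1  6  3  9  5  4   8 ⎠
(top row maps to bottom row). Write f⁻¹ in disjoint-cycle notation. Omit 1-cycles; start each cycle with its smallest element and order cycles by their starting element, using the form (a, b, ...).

(1, 4, 9, 7)(3, 6, 5, 8, 10)

First write f in disjoint cycles: (1, 7, 9, 4)(3, 10, 8, 5, 6).
The inverse reverses every cycle; in canonical form, f⁻¹ = (1, 4, 9, 7)(3, 6, 5, 8, 10).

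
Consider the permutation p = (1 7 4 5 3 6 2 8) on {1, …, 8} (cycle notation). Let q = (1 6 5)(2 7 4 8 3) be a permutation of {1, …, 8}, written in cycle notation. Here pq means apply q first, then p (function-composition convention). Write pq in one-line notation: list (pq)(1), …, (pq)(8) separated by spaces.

For each element, apply q then p: 1 → 6 → 2; 2 → 7 → 4; 3 → 2 → 8; 4 → 8 → 1; 5 → 1 → 7; 6 → 5 → 3; 7 → 4 → 5; 8 → 3 → 6.
Collecting the images, pq = [2 4 8 1 7 3 5 6].

2 4 8 1 7 3 5 6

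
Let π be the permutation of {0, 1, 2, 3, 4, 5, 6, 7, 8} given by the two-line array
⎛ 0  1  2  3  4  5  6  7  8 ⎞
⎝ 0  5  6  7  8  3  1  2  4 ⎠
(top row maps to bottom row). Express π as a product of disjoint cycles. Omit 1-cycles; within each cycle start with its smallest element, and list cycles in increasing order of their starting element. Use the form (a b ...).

From 1: 1 → 5 → 3 → 7 → 2 → 6 → 1, closing the cycle (1 5 3 7 2 6).
Continuing from each remaining unvisited element yields (1 5 3 7 2 6)(4 8).

(1 5 3 7 2 6)(4 8)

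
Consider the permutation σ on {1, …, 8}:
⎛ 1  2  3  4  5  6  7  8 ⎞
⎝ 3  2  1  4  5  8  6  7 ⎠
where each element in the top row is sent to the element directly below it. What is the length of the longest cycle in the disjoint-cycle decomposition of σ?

Decomposing into disjoint cycles gives (1 3)(6 8 7); the longest has length 3.

3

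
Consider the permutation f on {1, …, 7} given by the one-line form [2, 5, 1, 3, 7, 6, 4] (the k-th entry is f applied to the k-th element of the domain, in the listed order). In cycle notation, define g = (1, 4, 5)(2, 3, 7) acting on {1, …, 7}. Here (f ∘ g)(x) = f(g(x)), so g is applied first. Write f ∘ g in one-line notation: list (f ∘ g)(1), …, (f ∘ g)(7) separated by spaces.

3 1 4 7 2 6 5

Chase each element through g then f: 1 → 4 → 3; 2 → 3 → 1; 3 → 7 → 4; 4 → 5 → 7; 5 → 1 → 2; 6 → 6 → 6; 7 → 2 → 5.
So f ∘ g in one-line form is 3 1 4 7 2 6 5.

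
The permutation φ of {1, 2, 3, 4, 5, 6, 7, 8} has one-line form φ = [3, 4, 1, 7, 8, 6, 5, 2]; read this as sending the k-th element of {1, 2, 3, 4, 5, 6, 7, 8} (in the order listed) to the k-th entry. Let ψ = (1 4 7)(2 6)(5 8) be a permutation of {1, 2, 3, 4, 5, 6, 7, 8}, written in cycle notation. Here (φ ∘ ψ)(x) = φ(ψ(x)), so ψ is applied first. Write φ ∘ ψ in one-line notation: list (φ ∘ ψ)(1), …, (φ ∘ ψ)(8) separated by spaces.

7 6 1 5 2 4 3 8

Chase each element through ψ then φ: 1 → 4 → 7; 2 → 6 → 6; 3 → 3 → 1; 4 → 7 → 5; 5 → 8 → 2; 6 → 2 → 4; 7 → 1 → 3; 8 → 5 → 8.
Collecting the images, φ ∘ ψ = [7 6 1 5 2 4 3 8].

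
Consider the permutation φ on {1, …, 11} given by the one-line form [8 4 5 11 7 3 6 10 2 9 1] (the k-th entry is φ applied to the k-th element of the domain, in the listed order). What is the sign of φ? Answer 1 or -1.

-1

In disjoint-cycle form the cycle lengths are 7, 4.
A cycle of length ℓ contributes ℓ−1 transpositions, so φ is a product of 6 + 3 = 9 transpositions — odd.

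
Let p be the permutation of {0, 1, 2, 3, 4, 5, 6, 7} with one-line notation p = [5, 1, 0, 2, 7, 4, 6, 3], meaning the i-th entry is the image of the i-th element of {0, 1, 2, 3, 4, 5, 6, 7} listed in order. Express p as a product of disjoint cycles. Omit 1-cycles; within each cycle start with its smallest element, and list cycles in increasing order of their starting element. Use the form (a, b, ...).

Iterating p from 0 gives 0 → 5 → 4 → 7 → 3 → 2 → 0; that is the 6-cycle (0, 5, 4, 7, 3, 2).
Continuing from each remaining unvisited element yields (0, 5, 4, 7, 3, 2).

(0, 5, 4, 7, 3, 2)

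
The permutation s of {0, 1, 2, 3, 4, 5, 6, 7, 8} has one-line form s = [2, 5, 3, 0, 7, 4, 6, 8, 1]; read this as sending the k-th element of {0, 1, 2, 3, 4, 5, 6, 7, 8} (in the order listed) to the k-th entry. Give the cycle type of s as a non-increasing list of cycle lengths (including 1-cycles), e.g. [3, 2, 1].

The disjoint cycles are (0, 2, 3)(1, 5, 4, 7, 8)(6), with lengths 5, 3, 1 in non-increasing order.

[5, 3, 1]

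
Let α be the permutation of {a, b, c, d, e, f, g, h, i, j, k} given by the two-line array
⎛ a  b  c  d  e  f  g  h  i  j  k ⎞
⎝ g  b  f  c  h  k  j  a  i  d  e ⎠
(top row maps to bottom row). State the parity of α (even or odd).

In disjoint-cycle form the cycle lengths are 9, 1, 1.
A cycle is odd iff its length is even; α has 0 even-length cycles, so sgn(α) = (−1)^0 and α is even.

even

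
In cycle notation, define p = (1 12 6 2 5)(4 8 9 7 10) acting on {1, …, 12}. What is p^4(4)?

4 lies in the 5-cycle (4 8 9 7 10).
Advancing 4 steps from 4: 4 → 8 → 9 → 7 → 10.

10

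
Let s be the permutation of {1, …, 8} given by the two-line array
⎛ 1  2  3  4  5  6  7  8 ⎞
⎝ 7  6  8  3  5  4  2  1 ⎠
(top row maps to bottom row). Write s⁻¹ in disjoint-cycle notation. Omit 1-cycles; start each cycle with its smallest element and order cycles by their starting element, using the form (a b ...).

(1 8 3 4 6 2 7)

The cycle decomposition of s is (1 7 2 6 4 3 8).
Reversing each cycle (and rotating so the smallest element leads) gives s⁻¹ = (1 8 3 4 6 2 7).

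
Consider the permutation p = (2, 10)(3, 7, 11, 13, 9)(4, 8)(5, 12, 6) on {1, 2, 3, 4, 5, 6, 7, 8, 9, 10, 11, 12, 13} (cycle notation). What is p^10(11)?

11 lies in the 5-cycle (3, 7, 11, 13, 9).
Since the cycle has length 5, p^10 acts on it the same as p^0 (10 mod 5 = 0).
So p^10(11) = 11.

11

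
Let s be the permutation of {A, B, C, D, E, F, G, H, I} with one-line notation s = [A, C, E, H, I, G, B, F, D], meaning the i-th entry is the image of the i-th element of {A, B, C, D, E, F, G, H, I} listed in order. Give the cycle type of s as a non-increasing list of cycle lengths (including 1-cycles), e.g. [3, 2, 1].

[8, 1]

The disjoint cycles are (A)(B, C, E, I, D, H, F, G), with lengths 8, 1 in non-increasing order.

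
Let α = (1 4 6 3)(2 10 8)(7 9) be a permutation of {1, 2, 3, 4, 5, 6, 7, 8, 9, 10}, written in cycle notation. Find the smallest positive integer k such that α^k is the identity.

12

The disjoint cycles have lengths 4, 3, 2, 1.
Since disjoint cycles commute, ord(α) = lcm(4, 3, 2) = 12.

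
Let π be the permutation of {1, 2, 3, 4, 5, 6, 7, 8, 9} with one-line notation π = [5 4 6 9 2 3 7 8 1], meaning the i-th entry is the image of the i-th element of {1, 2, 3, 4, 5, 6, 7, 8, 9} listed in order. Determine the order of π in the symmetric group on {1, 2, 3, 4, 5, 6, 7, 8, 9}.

Decomposing into disjoint cycles gives cycle lengths 5, 2, 1, 1.
The order of π is the least common multiple of its cycle lengths: lcm(5, 2) = 10.

10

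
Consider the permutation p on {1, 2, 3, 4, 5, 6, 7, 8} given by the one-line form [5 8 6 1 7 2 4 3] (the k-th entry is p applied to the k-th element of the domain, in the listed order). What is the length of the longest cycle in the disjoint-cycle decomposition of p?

4

Decomposing into disjoint cycles gives (1 5 7 4)(2 8 3 6); the longest has length 4.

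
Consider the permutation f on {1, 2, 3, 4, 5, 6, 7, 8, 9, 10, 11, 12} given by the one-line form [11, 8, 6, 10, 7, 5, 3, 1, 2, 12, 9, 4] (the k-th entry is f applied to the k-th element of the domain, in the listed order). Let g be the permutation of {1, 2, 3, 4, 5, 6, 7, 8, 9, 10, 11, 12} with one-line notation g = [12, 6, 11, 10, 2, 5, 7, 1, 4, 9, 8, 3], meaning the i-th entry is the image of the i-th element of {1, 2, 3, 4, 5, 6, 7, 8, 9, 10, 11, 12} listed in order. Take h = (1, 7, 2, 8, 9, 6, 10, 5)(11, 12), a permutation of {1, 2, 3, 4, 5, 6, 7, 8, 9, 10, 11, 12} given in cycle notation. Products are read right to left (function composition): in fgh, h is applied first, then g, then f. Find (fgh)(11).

(fgh)(11) = f(g(h(11))). h(11) = 12, then g(12) = 3, then f(3) = 6, so the result is 6.

6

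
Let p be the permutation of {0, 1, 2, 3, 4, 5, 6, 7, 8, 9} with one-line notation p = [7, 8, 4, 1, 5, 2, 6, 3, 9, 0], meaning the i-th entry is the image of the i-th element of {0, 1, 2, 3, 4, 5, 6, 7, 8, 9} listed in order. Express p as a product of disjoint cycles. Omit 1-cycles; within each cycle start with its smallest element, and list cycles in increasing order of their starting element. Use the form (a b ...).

From 0: 0 → 7 → 3 → 1 → 8 → 9 → 0, closing the cycle (0 7 3 1 8 9).
Repeating from the next unused element and collecting all non-trivial cycles gives (0 7 3 1 8 9)(2 4 5).

(0 7 3 1 8 9)(2 4 5)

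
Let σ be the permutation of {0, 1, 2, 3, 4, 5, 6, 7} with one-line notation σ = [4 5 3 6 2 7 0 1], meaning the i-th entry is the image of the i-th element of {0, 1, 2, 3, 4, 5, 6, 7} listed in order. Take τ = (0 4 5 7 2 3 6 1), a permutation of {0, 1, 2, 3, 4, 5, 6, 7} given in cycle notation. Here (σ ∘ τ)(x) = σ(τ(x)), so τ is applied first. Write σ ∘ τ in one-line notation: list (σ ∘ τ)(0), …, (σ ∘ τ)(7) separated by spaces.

2 4 6 0 7 1 5 3

Chase each element through τ then σ: 0 → 4 → 2; 1 → 0 → 4; 2 → 3 → 6; 3 → 6 → 0; 4 → 5 → 7; 5 → 7 → 1; 6 → 1 → 5; 7 → 2 → 3.
So σ ∘ τ in one-line form is 2 4 6 0 7 1 5 3.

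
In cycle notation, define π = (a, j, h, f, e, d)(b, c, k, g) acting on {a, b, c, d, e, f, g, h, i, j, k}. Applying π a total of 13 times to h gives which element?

f

h lies in the 6-cycle (a, j, h, f, e, d).
On a 6-cycle, π^6 is the identity, so π^13 = π^1 there (13 ≡ 1 mod 6).
Advancing 1 step from h: h → f.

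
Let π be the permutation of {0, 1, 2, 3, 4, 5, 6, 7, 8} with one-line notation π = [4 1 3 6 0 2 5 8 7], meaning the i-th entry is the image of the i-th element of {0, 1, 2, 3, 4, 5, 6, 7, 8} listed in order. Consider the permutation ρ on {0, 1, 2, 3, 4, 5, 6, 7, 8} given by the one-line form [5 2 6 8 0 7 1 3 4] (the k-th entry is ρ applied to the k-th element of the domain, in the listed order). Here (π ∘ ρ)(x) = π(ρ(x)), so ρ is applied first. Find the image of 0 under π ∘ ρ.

2

First apply ρ: ρ(0) = 5, then π(5) = 2. Thus (π ∘ ρ)(0) = 2.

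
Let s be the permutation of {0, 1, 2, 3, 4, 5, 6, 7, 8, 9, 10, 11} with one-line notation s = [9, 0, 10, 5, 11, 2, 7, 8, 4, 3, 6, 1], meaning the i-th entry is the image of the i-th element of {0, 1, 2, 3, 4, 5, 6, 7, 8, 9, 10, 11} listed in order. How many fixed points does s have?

0

No element satisfies s(x) = x, so there are 0 fixed points.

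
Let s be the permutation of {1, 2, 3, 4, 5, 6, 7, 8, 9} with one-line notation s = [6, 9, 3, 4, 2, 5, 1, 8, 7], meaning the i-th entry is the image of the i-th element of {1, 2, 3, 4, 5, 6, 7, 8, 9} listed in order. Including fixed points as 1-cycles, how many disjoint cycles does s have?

4

The cycle decomposition is (1 6 5 2 9 7)(3)(4)(8), which has 4 cycles (counting 1-cycles).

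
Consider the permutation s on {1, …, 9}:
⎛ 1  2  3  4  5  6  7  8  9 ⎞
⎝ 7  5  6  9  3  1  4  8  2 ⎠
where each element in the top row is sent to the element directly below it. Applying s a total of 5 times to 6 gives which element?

Tracing 6 → 1 → … returns to 6 after 8 steps, so 6 lies in an 8-cycle (1 7 4 9 2 5 3 6).
Stepping 5 places around the cycle: 6 → 1 → 7 → 4 → 9 → 2.

2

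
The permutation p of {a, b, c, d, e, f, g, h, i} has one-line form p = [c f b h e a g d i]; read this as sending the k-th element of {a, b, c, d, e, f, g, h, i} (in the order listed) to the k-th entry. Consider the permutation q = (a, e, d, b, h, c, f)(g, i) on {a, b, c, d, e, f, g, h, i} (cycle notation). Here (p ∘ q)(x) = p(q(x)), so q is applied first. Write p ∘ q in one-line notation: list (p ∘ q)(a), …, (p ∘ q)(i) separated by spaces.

e d a f h c i b g

(p ∘ q)(x) = p(q(x)). Computing each image: p(q(a)) = p(e) = e, p(q(b)) = p(h) = d, p(q(c)) = p(f) = a, p(q(d)) = p(b) = f, p(q(e)) = p(d) = h, p(q(f)) = p(a) = c, p(q(g)) = p(i) = i, p(q(h)) = p(c) = b, p(q(i)) = p(g) = g.
Hence p ∘ q = [e d a f h c i b g].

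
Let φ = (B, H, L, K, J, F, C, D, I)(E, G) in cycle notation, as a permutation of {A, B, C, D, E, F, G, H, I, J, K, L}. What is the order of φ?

The disjoint cycles have lengths 9, 2, 1.
Since disjoint cycles commute, ord(φ) = lcm(9, 2) = 18.

18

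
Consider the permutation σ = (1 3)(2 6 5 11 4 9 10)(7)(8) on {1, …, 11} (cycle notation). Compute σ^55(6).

6 lies in the 7-cycle (2 6 5 11 4 9 10).
Powers repeat with period 7 on this cycle, and 55 mod 7 = 6, so σ^55(6) = σ^6(6).
Stepping 6 places around the cycle: 6 → 5 → 11 → 4 → 9 → 10 → 2.

2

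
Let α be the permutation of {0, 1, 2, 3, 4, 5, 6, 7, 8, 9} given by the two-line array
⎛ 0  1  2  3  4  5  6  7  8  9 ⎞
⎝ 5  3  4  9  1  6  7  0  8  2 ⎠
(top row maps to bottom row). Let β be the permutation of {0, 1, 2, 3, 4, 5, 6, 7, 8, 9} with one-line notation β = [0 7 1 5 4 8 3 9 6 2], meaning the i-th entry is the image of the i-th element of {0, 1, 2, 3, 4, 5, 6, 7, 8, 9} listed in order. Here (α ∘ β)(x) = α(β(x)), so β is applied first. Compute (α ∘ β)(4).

(α ∘ β)(4) = α(β(4)). β(4) = 4, then α(4) = 1. So (α ∘ β)(4) = 1.

1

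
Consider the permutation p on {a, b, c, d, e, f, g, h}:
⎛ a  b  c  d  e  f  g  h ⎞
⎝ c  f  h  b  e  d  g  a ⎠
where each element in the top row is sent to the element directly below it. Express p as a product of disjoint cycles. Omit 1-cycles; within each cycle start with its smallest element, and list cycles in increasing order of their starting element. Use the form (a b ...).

(a c h)(b f d)

Iterating p from a gives a → c → h → a; that is the 3-cycle (a c h).
Repeating from the next unused element and collecting all non-trivial cycles gives (a c h)(b f d).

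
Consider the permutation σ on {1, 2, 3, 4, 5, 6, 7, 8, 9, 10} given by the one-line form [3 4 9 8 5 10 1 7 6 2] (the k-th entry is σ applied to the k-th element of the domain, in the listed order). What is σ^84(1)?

Tracing 1 → 3 → … returns to 1 after 9 steps, so 1 lies in a 9-cycle (1, 3, 9, 6, 10, 2, 4, 8, 7).
Since the cycle has length 9, σ^84 acts on it the same as σ^3 (84 mod 9 = 3).
Stepping 3 places around the cycle: 1 → 3 → 9 → 6.

6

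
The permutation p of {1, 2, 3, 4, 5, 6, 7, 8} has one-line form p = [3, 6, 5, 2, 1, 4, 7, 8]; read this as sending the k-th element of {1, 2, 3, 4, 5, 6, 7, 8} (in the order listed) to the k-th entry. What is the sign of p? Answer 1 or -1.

1

In disjoint-cycle form the cycle lengths are 3, 3, 1, 1.
A cycle is odd iff its length is even; p has 0 even-length cycles, so sgn(p) = (−1)^0 and p is even.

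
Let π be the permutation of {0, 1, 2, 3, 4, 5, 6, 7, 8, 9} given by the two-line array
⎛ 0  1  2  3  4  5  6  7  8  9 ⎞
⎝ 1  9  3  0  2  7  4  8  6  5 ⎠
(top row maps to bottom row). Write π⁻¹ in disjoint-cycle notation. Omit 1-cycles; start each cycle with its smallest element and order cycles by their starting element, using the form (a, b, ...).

(0, 3, 2, 4, 6, 8, 7, 5, 9, 1)

The cycle decomposition of π is (0, 1, 9, 5, 7, 8, 6, 4, 2, 3).
Reversing each cycle (and rotating so the smallest element leads) gives π⁻¹ = (0, 3, 2, 4, 6, 8, 7, 5, 9, 1).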